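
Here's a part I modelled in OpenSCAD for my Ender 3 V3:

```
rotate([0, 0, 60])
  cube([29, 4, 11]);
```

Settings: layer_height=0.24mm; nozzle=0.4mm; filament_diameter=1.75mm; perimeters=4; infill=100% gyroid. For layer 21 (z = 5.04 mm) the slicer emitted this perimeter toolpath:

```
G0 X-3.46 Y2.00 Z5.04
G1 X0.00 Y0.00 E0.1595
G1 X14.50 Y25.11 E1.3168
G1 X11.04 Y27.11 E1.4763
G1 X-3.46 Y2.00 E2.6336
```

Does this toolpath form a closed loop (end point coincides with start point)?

Start point (G0): (-3.46, 2.00). End point (last G1): the path returns to the start — closed.

yes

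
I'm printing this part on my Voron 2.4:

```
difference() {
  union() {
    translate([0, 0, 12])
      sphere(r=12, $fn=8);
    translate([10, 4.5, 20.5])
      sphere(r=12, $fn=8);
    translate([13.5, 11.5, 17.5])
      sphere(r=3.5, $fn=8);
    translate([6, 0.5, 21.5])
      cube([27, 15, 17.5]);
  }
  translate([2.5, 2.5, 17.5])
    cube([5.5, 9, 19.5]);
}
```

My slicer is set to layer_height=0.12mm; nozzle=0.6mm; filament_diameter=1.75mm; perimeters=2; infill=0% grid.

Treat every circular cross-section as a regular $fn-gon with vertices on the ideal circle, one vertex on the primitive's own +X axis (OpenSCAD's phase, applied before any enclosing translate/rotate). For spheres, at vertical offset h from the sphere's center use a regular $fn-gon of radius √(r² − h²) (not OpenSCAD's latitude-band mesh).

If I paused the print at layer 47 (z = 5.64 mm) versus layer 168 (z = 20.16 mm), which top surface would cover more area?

Layer 47 (z = 5.64): the r=12 sphere slices to a regular 8-gon of circumradius 10.176 (√(r²−h²) with h=6.36 from center) (area = (8/2)·10.176²·sin(360°/8) = 292.88 mm²); the sphere at (10, 4.5) does not reach this height (|z−center|=14.860 > r=12); the sphere at (13.5, 11.5) does not reach this height (|z−center|=11.860 > r=3.5); the cube at (6, 0.5) does not reach this height (z outside [21.5, 39]); Combining (union): only the r=12 sphere is present, so the union is just that shape — area = 292.88 mm²; the cube at (2.5, 2.5) is absent (z outside [17.5, 37]); Taking the first minus the rest: none of the subtracted shapes is present at this height, so that combined region is unchanged — area = 292.88 mm². So its area = 292.88 mm². Layer 168 (z = 20.16): the r=12 sphere contributes a regular 8-gon of circumradius √(12²−8.16²) = 8.799 (area = (8/2)·8.799²·sin(360°/8) = 218.96 mm²); the r=12 sphere at (10, 4.5) contributes a regular 8-gon of circumradius √(12²−0.34²) = 11.995 (area = (8/2)·11.995²·sin(360°/8) = 406.97 mm²); the sphere at (13.5, 11.5): section is a regular 8-gon, circumradius = √(r²−h²) = √(3.5²−2.66²) = 2.275 (area = (8/2)·2.275²·sin(360°/8) = 14.64 mm²); the cube at (6, 0.5) does not reach this height (z outside [21.5, 39]); Combining (union): the regions partially overlap — summed areas 640.56 mm² minus the doubly-counted overlap 113.49 mm² gives 527.07 mm² — area = 527.07 mm²; the 5.5×9 cube at (2.5, 2.5) contributes its full rectangle (area 49.50 mm²); Taking the first minus the rest: starting from that combined region (527.07 mm²), the 5.5×9 cube at (2.5, 2.5) lies wholly inside it (removes its full 49.50 mm² and its 29.00 mm outline becomes a hole wall) — area = 477.57 mm². So its area = 477.57 mm². Layer 168 is larger (477.57 vs 292.88 mm²).

layer 168 (z = 20.16 mm)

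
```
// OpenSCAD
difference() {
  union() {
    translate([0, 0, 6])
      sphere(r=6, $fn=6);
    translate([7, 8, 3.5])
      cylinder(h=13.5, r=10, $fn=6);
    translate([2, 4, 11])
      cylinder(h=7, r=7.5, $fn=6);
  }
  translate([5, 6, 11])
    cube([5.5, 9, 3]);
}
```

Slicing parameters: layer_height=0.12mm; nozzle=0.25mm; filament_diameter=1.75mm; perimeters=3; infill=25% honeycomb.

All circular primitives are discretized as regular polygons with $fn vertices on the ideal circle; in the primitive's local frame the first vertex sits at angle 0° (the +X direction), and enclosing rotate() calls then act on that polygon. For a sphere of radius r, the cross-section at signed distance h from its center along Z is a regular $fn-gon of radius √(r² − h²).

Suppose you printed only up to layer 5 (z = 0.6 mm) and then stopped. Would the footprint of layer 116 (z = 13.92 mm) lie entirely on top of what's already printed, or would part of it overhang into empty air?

part overhangs

Compare the two slices. At z = 0.6: the r=6 sphere contributes a regular 6-gon of circumradius √(6²−5.4²) = 2.615 (area = (6/2)·2.615²·sin(360°/6) = 17.77 mm²); the cylinder at (7, 8) is not intersected at this z (z outside [3.5, 17]); the cylinder at (2, 4) is absent (z outside [11, 18]); Merging all regions: only the r=6 sphere is present, so the union is just that shape — area = 17.77 mm²; the cube at (5, 6) is not intersected at this z (z outside [11, 14]); Subtracting the remaining from the first: none of the subtracted shapes is present at this height, so the result so far is unchanged — area = 17.77 mm². At z = 13.92: the sphere is not intersected at this z (|z−center|=7.920 > r=6); the cylinder at (7, 8): section is a regular 6-gon, circumradius r=10 (area = (6/2)·10.000²·sin(360°/6) = 259.81 mm²); the cylinder at (2, 4): section is a regular 6-gon, circumradius r=7.5 (area = (6/2)·7.500²·sin(360°/6) = 146.14 mm²); Merging all regions: the regions partially overlap — summed areas 405.95 mm² minus the doubly-counted overlap 97.55 mm² gives 308.40 mm² — area = 308.40 mm²; the 5.5×9 cube at (5, 6) contributes its full rectangle (area 49.50 mm²); After the difference (first − rest): starting from the result so far (308.40 mm²), the 5.5×9 cube at (5, 6) lies wholly inside it (removes its full 49.50 mm² and its 29.00 mm outline becomes a hole wall) — area = 258.90 mm². Checking containment: at z = 13.92 the cross-section extends beyond the z = 0.6 cross-section by about 241.13 mm².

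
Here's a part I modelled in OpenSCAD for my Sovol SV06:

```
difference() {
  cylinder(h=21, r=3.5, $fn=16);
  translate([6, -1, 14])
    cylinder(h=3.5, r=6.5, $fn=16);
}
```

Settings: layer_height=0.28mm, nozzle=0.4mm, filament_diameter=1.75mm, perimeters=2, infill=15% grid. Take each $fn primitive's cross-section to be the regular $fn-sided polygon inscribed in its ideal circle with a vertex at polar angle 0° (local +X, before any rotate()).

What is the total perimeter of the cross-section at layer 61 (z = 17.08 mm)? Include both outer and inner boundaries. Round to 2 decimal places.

At z = 17.08 mm: the cylinder: section is a regular 16-gon, circumradius r=3.5 (perimeter = 2·16·3.500·sin(180°/16) = 21.85 mm); the r=6.5 cylinder at (6, -1) gives a regular 16-gon of circumradius 6.5 (constant along its height) (perimeter = 2·16·6.500·sin(180°/16) = 40.58 mm); Taking the first minus the rest: starting from the r=3.5 cylinder, the r=6.5 cylinder at (6, -1) partially overlaps it — only the 18.82 mm² overlap (of its 129.35 mm²) is removed, clipping the outline — boundary = 19.36 mm. Overall, the cross-section is a single solid region. Total boundary length (outer) = 19.36 mm.

19.36 mm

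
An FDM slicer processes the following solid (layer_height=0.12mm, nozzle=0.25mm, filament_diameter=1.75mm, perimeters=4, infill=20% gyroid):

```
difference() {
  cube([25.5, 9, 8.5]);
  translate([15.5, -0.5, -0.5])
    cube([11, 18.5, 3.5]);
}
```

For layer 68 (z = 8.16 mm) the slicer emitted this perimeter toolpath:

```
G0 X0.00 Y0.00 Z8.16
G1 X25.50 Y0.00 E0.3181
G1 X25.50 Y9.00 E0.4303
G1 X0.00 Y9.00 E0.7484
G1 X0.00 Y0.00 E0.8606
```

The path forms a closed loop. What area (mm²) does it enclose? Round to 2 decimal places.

229.50 mm²

Apply the shoelace formula to the sequence of (X, Y) vertices; enclosed area = 229.50 mm².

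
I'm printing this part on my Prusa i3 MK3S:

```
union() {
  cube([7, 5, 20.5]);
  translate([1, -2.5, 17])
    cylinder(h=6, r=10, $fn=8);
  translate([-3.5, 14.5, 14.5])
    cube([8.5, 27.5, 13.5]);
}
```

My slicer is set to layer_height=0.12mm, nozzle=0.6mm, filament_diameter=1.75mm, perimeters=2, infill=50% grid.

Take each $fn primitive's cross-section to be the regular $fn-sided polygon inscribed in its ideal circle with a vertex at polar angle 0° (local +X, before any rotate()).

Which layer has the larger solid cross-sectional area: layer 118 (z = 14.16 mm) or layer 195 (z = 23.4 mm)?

Layer 118 (z = 14.16): the cube (footprint 7×5) is included at this height (area 35.00 mm²); the cylinder at (1, -2.5) does not reach this height (z outside [17, 23]); the cube at (-3.5, 14.5) is absent (z outside [14.5, 28]); Combining (union): only the 7×5 cube is present, so the union is just that shape — area = 35.00 mm². So its area = 35.00 mm². Layer 195 (z = 23.4): the cube is not intersected at this z (z outside [0, 20.5]); the cylinder at (1, -2.5) is not intersected at this z (z outside [17, 23]); the cube at (-3.5, 14.5) (footprint 8.5×27.5) is included at this height (area 233.75 mm²); Taking the union: only the 8.5×27.5 cube at (-3.5, 14.5) is present, so the union is just that shape — area = 233.75 mm². So its area = 233.75 mm². Layer 195 is larger (233.75 vs 35.00 mm²).

layer 195 (z = 23.4 mm)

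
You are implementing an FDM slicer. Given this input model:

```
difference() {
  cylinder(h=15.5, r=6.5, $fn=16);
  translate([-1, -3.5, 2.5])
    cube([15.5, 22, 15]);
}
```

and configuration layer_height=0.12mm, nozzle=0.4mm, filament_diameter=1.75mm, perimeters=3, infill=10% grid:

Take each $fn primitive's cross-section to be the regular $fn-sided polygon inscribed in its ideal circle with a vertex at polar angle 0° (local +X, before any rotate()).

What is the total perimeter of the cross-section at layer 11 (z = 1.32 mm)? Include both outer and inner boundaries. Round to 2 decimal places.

At z = 1.32 mm: the cylinder: section is a regular 16-gon, circumradius r=6.5 (perimeter = 2·16·6.500·sin(180°/16) = 40.58 mm); the cube at (-1, -3.5) does not reach this height (z outside [2.5, 17.5]); Subtracting the remaining from the first: none of the subtracted shapes is present at this height, so the r=6.5 cylinder is unchanged — boundary = 40.58 mm. Overall, the cross-section is a single solid region. Total boundary length (outer) = 40.58 mm.

40.58 mm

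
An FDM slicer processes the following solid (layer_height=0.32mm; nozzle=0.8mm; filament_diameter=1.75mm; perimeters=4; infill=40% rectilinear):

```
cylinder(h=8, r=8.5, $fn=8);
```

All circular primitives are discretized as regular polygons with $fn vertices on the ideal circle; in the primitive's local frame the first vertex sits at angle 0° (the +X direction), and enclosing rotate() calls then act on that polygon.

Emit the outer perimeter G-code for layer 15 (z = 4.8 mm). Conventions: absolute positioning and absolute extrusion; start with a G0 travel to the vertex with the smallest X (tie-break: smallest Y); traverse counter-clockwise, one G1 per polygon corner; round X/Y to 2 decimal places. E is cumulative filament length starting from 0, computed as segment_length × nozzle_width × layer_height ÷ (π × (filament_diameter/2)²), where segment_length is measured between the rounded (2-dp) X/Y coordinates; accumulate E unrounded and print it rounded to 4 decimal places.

At z = 4.8 mm: the cylinder: section is a regular 8-gon, circumradius r=8.5. The outline is a single polygon with 8 vertices. Extrusion per mm of travel: 0.8 × 0.32 / (π × 0.875²) = 0.106432. Accumulating E over each segment gives final E = 5.5391.

G0 X-8.50 Y0.00 Z4.80
G1 X-6.01 Y-6.01 E0.6924
G1 X0.00 Y-8.50 E1.3848
G1 X6.01 Y-6.01 E2.0772
G1 X8.50 Y0.00 E2.7695
G1 X6.01 Y6.01 E3.4619
G1 X0.00 Y8.50 E4.1543
G1 X-6.01 Y6.01 E4.8467
G1 X-8.50 Y0.00 E5.5391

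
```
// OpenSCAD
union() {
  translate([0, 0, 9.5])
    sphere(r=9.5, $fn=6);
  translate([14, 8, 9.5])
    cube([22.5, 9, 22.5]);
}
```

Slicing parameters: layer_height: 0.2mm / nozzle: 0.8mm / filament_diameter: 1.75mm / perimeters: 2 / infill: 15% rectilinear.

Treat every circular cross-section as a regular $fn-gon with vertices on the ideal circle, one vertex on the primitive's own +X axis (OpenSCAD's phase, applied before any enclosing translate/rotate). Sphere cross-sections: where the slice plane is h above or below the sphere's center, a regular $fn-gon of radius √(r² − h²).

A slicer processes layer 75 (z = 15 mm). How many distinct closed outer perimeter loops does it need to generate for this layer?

2

At z = 15 mm: the r=9.5 sphere slices to a regular 6-gon of circumradius 7.746 (√(r²−h²) with h=5.5 from center); the 22.5×9 cube at (14, 8) contributes its full rectangle; Merging all regions: the 2 present regions are separate (no shared area or edge), so areas and boundary lengths simply add and each stays a separate island — 2 connected regions. The result has 2 disconnected regions.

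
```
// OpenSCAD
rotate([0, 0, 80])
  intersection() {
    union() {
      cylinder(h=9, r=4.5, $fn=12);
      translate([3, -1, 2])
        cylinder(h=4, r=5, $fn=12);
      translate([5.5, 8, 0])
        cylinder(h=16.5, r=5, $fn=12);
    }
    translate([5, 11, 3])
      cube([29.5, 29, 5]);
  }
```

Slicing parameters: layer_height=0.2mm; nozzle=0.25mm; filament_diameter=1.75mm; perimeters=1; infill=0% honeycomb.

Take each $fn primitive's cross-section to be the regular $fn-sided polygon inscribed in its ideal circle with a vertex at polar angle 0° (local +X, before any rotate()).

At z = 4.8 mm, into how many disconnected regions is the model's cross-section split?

At z = 4.8 mm: the cylinder: section is a regular 12-gon, circumradius r=4.5; the cylinder at (3, -1): section is a regular 12-gon, circumradius r=5; the r=5 cylinder at (5.5, 8) contributes a regular 12-gon of circumradius 5; Combining (union): the regions partially overlap (shared area 39.63 mm²), so overlapping operands fuse into one piece — 1 connected region; the cube at (5, 11) is present — its section is the full 29.5×29 rectangle; Taking the intersection: the 29.5×29 cube at (5, 11) partially overlaps the result so far; clipping to the common part keeps 6.01 mm² — 1 connected region; (whole slice rotated 80° about Z — lengths, areas and connectivity unchanged). The result has 1 disconnected region.

1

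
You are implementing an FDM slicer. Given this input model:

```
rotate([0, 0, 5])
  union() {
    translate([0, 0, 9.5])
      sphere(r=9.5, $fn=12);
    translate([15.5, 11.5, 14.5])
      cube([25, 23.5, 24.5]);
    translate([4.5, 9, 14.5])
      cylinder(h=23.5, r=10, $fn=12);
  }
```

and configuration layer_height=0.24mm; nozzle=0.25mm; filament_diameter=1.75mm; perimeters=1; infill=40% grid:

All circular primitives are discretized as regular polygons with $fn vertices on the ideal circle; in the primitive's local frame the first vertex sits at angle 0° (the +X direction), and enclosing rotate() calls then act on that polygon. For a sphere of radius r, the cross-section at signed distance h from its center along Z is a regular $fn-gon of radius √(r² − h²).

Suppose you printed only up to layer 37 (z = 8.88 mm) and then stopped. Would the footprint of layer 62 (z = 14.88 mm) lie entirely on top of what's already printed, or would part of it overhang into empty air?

part overhangs

Compare the two slices. At z = 8.88: the r=9.5 sphere slices to a regular 12-gon of circumradius 9.480 (√(r²−h²) with h=0.62 from center) (area = (12/2)·9.480²·sin(360°/12) = 269.60 mm²); the cube at (15.5, 11.5) does not reach this height (z outside [14.5, 39]); the cylinder at (4.5, 9) is not intersected at this z (z outside [14.5, 38]); Taking the union: only the r=9.5 sphere is present, so the union is just that shape — area = 269.60 mm²; (whole slice rotated 5° about Z — lengths, areas and connectivity unchanged). At z = 14.88: the sphere: section is a regular 12-gon, circumradius = √(r²−h²) = √(9.5²−5.38²) = 7.830 (area = (12/2)·7.830²·sin(360°/12) = 183.92 mm²); the cube at (15.5, 11.5) (footprint 25×23.5) is included at this height (area 587.50 mm²); the cylinder at (4.5, 9): section is a regular 12-gon, circumradius r=10 (area = (12/2)·10.000²·sin(360°/12) = 300.00 mm²); Taking the union: the regions partially overlap — summed areas 1071.42 mm² minus the doubly-counted overlap 72.44 mm² gives 998.97 mm² — area = 998.97 mm²; (whole slice rotated 5° about Z — lengths, areas and connectivity unchanged). Checking containment: at z = 14.88 the cross-section extends beyond the z = 8.88 cross-section by about 785.30 mm².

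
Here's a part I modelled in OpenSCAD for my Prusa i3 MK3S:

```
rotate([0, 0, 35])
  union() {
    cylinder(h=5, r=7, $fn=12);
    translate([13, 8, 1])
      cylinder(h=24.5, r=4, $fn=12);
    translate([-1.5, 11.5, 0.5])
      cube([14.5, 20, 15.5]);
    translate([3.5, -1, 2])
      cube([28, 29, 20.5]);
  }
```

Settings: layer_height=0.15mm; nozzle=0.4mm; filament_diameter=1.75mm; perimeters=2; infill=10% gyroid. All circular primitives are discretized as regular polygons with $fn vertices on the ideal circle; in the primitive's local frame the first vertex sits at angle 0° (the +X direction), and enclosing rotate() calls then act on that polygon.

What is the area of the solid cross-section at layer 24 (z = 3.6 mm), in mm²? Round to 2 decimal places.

1074.99 mm²

At z = 3.6 mm: the cylinder: section is a regular 12-gon, circumradius r=7 (area = (12/2)·7.000²·sin(360°/12) = 147.00 mm²); the r=4 cylinder at (13, 8) contributes a regular 12-gon of circumradius 4 (area = (12/2)·4.000²·sin(360°/12) = 48.00 mm²); the cube at (-1.5, 11.5) (footprint 14.5×20) is included at this height (area 290.00 mm²); the cube at (3.5, -1) (footprint 28×29) is included at this height (area 812.00 mm²); Combining (union): the regions partially overlap — summed areas 1297.00 mm² minus the doubly-counted overlap 222.01 mm² gives 1074.99 mm² — area = 1074.99 mm²; (whole slice rotated 35° about Z — lengths, areas and connectivity unchanged). Overall, the cross-section is a single solid region. Net area = 1074.99 mm².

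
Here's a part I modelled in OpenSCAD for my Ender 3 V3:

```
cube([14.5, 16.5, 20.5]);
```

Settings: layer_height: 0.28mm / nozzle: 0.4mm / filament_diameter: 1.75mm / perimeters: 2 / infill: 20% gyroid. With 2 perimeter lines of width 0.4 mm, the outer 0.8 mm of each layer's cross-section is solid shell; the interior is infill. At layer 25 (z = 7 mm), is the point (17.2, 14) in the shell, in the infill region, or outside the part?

outside

At z = 7 mm: the cube (footprint 14.5×16.5) is included at this height. Overall, the cross-section is a single solid region. The nearest boundary edge runs (14.50, 0.00)→(14.50, 16.50); distance from the point to it = 2.70 mm. The point is not inside any of the regions above, so it lies outside the cross-section (2.70 mm from the nearest boundary).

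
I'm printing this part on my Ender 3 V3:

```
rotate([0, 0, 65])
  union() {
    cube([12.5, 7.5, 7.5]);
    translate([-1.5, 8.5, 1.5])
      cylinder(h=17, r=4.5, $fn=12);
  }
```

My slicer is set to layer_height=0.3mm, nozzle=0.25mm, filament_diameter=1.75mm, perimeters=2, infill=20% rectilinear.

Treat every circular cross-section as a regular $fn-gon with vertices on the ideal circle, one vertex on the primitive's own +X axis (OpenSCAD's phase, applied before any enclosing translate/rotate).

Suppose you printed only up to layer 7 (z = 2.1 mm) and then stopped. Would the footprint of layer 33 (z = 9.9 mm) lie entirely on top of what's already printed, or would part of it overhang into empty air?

entirely on top

Compare the two slices. At z = 2.1: the cube (footprint 12.5×7.5) is included at this height (area 93.75 mm²); the cylinder at (-1.5, 8.5): section is a regular 12-gon, circumradius r=4.5 (area = (12/2)·4.500²·sin(360°/12) = 60.75 mm²); Taking the union: the regions partially overlap — summed areas 154.50 mm² minus the doubly-counted overlap 5.87 mm² gives 148.63 mm² — area = 148.63 mm²; (rotated 65° about Z; rotation is an isometry so areas/perimeters/island counts are preserved). At z = 9.9: the cube does not reach this height (z outside [0, 7.5]); the cylinder at (-1.5, 8.5): section is a regular 12-gon, circumradius r=4.5 (area = (12/2)·4.500²·sin(360°/12) = 60.75 mm²); Combining (union): only the r=4.5 cylinder at (-1.5, 8.5) is present, so the union is just that shape — area = 60.75 mm²; (rotated 65° about Z; rotation is an isometry so areas/perimeters/island counts are preserved). Checking containment: the cross-section at z = 9.9 is a subset of the cross-section at z = 2.1.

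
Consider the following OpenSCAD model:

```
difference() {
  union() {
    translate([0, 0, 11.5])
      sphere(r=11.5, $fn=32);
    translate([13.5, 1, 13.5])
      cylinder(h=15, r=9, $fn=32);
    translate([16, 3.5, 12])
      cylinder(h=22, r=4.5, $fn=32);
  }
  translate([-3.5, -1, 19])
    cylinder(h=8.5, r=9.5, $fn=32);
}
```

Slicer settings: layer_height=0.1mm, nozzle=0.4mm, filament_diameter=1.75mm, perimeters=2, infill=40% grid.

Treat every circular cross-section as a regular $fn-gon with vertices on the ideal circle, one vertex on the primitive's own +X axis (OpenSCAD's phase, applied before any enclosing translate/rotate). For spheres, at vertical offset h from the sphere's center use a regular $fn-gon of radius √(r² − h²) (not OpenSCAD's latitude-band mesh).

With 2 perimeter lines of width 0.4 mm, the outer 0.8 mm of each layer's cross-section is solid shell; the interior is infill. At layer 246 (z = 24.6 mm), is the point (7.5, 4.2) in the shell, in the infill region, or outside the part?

infill

At z = 24.6 mm: the sphere does not reach this height (|z−center|=13.100 > r=11.5); the r=9 cylinder at (13.5, 1) contributes a regular 32-gon of circumradius 9; the r=4.5 cylinder at (16, 3.5) gives a regular 32-gon of circumradius 4.5 (constant along its height); Taking the union: the r=4.5 cylinder at (16, 3.5) lies entirely inside the r=9 cylinder at (13.5, 1), so the union is just the r=9 cylinder at (13.5, 1) — 1 connected region; the r=9.5 cylinder at (-3.5, -1) gives a regular 32-gon of circumradius 9.5 (constant along its height); Taking the first minus the rest: starting from the result so far, the r=9.5 cylinder at (-3.5, -1) partially overlaps it — only the 6.10 mm² overlap (of its 281.71 mm²) is removed, clipping the outline — 1 connected region. Overall, the cross-section is a single solid region. The nearest boundary edge runs (5.19, 4.44)→(6.02, 6.00); distance from the point to it = 2.16 mm. The point is inside the cross-section and 2.16 mm from the nearest boundary — more than the 0.8 mm shell width (2 × 0.4), so it's in the infill interior.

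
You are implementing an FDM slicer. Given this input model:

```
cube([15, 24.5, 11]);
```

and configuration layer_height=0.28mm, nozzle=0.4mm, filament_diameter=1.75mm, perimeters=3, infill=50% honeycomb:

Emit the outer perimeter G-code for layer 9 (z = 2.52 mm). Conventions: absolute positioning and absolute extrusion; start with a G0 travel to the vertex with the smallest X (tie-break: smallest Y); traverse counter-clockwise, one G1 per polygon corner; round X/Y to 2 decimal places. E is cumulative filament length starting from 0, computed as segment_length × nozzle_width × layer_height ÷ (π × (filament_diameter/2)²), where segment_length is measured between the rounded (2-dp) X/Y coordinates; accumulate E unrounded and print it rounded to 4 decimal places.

At z = 2.52 mm: the cube is present — its section is the full 15×24.5 rectangle. The outline is a single polygon with 4 vertices. Extrusion per mm of travel: 0.4 × 0.28 / (π × 0.875²) = 0.046564. Accumulating E over each segment gives final E = 3.6786.

G0 X0.00 Y0.00 Z2.52
G1 X15.00 Y0.00 E0.6985
G1 X15.00 Y24.50 E1.8393
G1 X0.00 Y24.50 E2.5377
G1 X0.00 Y0.00 E3.6786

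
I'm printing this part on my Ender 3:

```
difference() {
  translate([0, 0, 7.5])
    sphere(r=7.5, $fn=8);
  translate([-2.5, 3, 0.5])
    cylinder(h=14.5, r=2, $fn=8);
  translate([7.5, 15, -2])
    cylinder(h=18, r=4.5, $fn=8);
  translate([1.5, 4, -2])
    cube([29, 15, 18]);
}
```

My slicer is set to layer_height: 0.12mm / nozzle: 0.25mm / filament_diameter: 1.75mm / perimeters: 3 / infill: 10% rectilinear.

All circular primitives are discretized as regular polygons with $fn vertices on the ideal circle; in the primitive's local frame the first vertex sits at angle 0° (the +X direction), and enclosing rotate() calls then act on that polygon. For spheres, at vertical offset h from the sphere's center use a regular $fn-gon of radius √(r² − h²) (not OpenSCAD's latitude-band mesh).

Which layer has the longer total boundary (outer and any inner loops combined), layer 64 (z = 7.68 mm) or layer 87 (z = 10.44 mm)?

layer 64 (z = 7.68 mm)

Layer 64 (z = 7.68): the r=7.5 sphere slices to a regular 8-gon of circumradius 7.498 (√(r²−h²) with h=0.18 from center) (perimeter = 2·8·7.498·sin(180°/8) = 45.91 mm); the r=2 cylinder at (-2.5, 3) contributes a regular 8-gon of circumradius 2 (perimeter = 2·8·2.000·sin(180°/8) = 12.25 mm); the r=4.5 cylinder at (7.5, 15) gives a regular 8-gon of circumradius 4.5 (constant along its height) (perimeter = 2·8·4.500·sin(180°/8) = 27.55 mm); the cube at (1.5, 4) (footprint 29×15) is included at this height (perimeter 88.00 mm); Taking the first minus the rest: starting from the r=7.5 sphere, the r=2 cylinder at (-2.5, 3) lies wholly inside it (removes its full 11.31 mm² and its 12.25 mm outline becomes a hole wall); the r=4.5 cylinder at (7.5, 15) misses the remaining region (no effect); the 29×15 cube at (1.5, 4) partially overlaps it — only the 8.29 mm² overlap (of its 435.00 mm²) is removed, clipping the outline — boundary (outer + 1 inner loop) = 59.85 mm. So its perimeter = 59.85 mm. Layer 87 (z = 10.44): the sphere: section is a regular 8-gon, circumradius = √(r²−h²) = √(7.5²−2.94²) = 6.900 (perimeter = 2·8·6.900·sin(180°/8) = 42.25 mm); the r=2 cylinder at (-2.5, 3) contributes a regular 8-gon of circumradius 2 (perimeter = 2·8·2.000·sin(180°/8) = 12.25 mm); the cylinder at (7.5, 15): section is a regular 8-gon, circumradius r=4.5 (perimeter = 2·8·4.500·sin(180°/8) = 27.55 mm); the cube at (1.5, 4) is present — its section is the full 29×15 rectangle (perimeter 88.00 mm); Taking the first minus the rest: starting from the r=7.5 sphere, the r=2 cylinder at (-2.5, 3) lies wholly inside it (removes its full 11.31 mm² and its 12.25 mm outline becomes a hole wall); the r=4.5 cylinder at (7.5, 15) misses the remaining region (no effect); the 29×15 cube at (1.5, 4) partially overlaps it — only the 5.49 mm² overlap (of its 435.00 mm²) is removed, clipping the outline — boundary (outer + 1 inner loop) = 55.91 mm. So its perimeter = 55.91 mm. Layer 64 is larger (59.85 vs 55.91 mm).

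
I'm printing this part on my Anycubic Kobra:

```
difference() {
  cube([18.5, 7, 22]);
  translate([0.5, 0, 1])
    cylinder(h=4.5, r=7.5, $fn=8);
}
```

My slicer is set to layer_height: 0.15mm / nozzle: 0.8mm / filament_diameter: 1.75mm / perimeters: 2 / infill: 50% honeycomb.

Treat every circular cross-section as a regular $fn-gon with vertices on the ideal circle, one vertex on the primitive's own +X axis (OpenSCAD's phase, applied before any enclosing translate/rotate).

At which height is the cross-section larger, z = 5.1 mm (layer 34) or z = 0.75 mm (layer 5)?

layer 5 (z = 0.75 mm)

Layer 34 (z = 5.1): the 18.5×7 cube contributes its full rectangle (area 129.50 mm²); the cylinder at (0.5, 0): section is a regular 8-gon, circumradius r=7.5 (area = (8/2)·7.500²·sin(360°/8) = 159.10 mm²); Subtracting the remaining from the first: starting from the 18.5×7 cube (129.50 mm²), the r=7.5 cylinder at (0.5, 0) partially overlaps it — only the 42.97 mm² overlap (of its 159.10 mm²) is removed, clipping the outline — area = 86.53 mm². So its area = 86.53 mm². Layer 5 (z = 0.75): the 18.5×7 cube contributes its full rectangle (area 129.50 mm²); the cylinder at (0.5, 0) is absent (z outside [1, 5.5]); Taking the first minus the rest: none of the subtracted shapes is present at this height, so the 18.5×7 cube is unchanged — area = 129.50 mm². So its area = 129.50 mm². Layer 5 is larger (129.50 vs 86.53 mm²).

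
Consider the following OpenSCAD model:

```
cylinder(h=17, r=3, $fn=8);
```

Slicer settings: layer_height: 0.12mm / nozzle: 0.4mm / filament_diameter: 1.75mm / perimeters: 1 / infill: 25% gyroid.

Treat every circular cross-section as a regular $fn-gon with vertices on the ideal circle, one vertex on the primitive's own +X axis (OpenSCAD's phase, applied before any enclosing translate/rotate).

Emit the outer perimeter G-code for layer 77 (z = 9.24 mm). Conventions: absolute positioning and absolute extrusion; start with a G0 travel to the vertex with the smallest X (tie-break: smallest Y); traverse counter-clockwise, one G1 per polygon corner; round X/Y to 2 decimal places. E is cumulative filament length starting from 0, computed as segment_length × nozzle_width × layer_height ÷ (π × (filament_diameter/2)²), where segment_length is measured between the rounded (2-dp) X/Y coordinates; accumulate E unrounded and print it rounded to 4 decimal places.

G0 X-3.00 Y0.00 Z9.24
G1 X-2.12 Y-2.12 E0.0458
G1 X0.00 Y-3.00 E0.0916
G1 X2.12 Y-2.12 E0.1374
G1 X3.00 Y0.00 E0.1832
G1 X2.12 Y2.12 E0.2290
G1 X0.00 Y3.00 E0.2748
G1 X-2.12 Y2.12 E0.3206
G1 X-3.00 Y0.00 E0.3665

At z = 9.24 mm: the r=3 cylinder gives a regular 8-gon of circumradius 3 (constant along its height). The outline is a single polygon with 8 vertices. Extrusion per mm of travel: 0.4 × 0.12 / (π × 0.875²) = 0.019956. Accumulating E over each segment gives final E = 0.3665.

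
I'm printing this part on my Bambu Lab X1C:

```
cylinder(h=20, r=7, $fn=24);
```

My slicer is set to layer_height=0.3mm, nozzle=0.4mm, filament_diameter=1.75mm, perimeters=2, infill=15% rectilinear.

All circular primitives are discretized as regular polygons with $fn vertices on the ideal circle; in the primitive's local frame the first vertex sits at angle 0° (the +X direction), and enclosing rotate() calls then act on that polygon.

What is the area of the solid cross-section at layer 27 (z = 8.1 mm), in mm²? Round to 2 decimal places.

At z = 8.1 mm: the r=7 cylinder gives a regular 24-gon of circumradius 7 (constant along its height) (area = (24/2)·7.000²·sin(360°/24) = 152.19 mm²). Overall, the cross-section is a single solid region. Net area = 152.19 mm².

152.19 mm²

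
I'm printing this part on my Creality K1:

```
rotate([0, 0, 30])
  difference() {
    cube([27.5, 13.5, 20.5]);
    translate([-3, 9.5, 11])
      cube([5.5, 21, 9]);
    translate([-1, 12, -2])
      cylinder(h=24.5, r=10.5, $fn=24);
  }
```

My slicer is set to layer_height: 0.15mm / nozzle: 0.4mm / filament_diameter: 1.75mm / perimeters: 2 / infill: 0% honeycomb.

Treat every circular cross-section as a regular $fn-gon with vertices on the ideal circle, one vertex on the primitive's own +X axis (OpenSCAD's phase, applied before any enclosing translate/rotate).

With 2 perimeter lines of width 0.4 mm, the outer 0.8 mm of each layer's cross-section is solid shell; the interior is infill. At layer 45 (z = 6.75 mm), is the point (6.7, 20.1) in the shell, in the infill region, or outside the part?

At z = 6.75 mm: the cube (footprint 27.5×13.5) is included at this height; the cube at (-3, 9.5) does not reach this height (z outside [11, 20]); the r=10.5 cylinder at (-1, 12) contributes a regular 24-gon of circumradius 10.5; After the difference (first − rest): starting from the 27.5×13.5 cube, the r=10.5 cylinder at (-1, 12) partially overlaps it — only the 89.27 mm² overlap (of its 342.42 mm²) is removed, clipping the outline — 1 connected region; (rotated 30° about Z; rotation is an isometry so areas/perimeters/island counts are preserved). Overall, the cross-section is a single solid region. Undo the 30° rotation: the query point maps to (15.852, 14.057) in the un-rotated model frame. The nearest boundary edge runs (9.30, 13.50)→(27.50, 13.50); distance from the point to it = 0.56 mm. The point is not inside any of the regions above, so it lies outside the cross-section (0.56 mm from the nearest boundary).

outside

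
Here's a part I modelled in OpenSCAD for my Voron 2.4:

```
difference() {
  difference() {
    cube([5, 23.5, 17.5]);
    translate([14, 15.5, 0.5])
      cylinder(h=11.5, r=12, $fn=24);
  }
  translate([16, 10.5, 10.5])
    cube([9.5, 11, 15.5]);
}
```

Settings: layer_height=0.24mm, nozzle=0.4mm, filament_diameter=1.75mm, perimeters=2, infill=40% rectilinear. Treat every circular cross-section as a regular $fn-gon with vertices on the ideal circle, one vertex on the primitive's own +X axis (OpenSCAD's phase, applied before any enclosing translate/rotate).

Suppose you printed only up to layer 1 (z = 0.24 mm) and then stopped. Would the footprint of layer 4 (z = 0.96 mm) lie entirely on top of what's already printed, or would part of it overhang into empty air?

entirely on top

Compare the two slices. At z = 0.24: the 5×23.5 cube contributes its full rectangle (area 117.50 mm²); the cylinder at (14, 15.5) is absent (z outside [0.5, 12]); Subtracting the remaining from the first: none of the subtracted shapes is present at this height, so the 5×23.5 cube is unchanged — area = 117.50 mm²; the cube at (16, 10.5) is absent (z outside [10.5, 26]); After the difference (first − rest): none of the subtracted shapes is present at this height, so that combined region is unchanged — area = 117.50 mm². At z = 0.96: the cube is present — its section is the full 5×23.5 rectangle (area 117.50 mm²); the r=12 cylinder at (14, 15.5) contributes a regular 24-gon of circumradius 12 (area = (24/2)·12.000²·sin(360°/24) = 447.24 mm²); Subtracting the remaining from the first: starting from the 5×23.5 cube (117.50 mm²), the r=12 cylinder at (14, 15.5) partially overlaps it — only the 31.42 mm² overlap (of its 447.24 mm²) is removed, clipping the outline — area = 86.08 mm²; the cube at (16, 10.5) is not intersected at this z (z outside [10.5, 26]); Taking the first minus the rest: none of the subtracted shapes is present at this height, so that combined region is unchanged — area = 86.08 mm². Checking containment: the cross-section at z = 0.96 is a subset of the cross-section at z = 0.24.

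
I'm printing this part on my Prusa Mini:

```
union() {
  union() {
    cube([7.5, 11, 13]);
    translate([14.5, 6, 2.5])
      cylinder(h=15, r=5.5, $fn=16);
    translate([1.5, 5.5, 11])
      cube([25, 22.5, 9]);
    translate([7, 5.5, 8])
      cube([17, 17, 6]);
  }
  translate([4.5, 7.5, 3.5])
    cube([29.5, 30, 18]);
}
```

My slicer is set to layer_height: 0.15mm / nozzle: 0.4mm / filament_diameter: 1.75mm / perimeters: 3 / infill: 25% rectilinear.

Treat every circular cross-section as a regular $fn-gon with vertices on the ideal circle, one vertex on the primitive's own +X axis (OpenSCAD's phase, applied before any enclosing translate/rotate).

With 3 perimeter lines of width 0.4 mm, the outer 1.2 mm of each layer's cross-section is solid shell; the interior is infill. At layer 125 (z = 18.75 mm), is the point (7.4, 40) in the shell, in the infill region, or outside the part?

At z = 18.75 mm: the cube is absent (z outside [0, 13]); the cylinder at (14.5, 6) is absent (z outside [2.5, 17.5]); the cube at (1.5, 5.5) is present — its section is the full 25×22.5 rectangle; the cube at (7, 5.5) is absent (z outside [8, 14]); Merging all regions: only the 25×22.5 cube at (1.5, 5.5) is present, so the union is just that shape — 1 connected region; the cube at (4.5, 7.5) is present — its section is the full 29.5×30 rectangle; Combining (union): the regions partially overlap (shared area 451.00 mm²), so overlapping operands fuse into one piece — 1 connected region. Overall, the cross-section is a single solid region. The nearest boundary edge runs (4.50, 37.50)→(34.00, 37.50); distance from the point to it = 2.50 mm. The point is not inside any of the regions above, so it lies outside the cross-section (2.50 mm from the nearest boundary).

outside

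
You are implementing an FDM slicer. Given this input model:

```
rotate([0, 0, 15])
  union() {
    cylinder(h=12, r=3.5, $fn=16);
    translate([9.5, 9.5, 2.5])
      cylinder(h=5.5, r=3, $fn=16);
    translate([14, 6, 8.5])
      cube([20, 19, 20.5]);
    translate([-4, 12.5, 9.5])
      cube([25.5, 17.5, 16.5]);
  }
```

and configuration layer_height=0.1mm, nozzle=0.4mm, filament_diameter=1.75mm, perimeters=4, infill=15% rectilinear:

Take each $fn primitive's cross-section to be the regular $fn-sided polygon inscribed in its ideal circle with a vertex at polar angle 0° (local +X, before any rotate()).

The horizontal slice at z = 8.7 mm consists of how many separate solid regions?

2

At z = 8.7 mm: the r=3.5 cylinder contributes a regular 16-gon of circumradius 3.5; the cylinder at (9.5, 9.5) is not intersected at this z (z outside [2.5, 8]); the 20×19 cube at (14, 6) contributes its full rectangle; the cube at (-4, 12.5) does not reach this height (z outside [9.5, 26]); Taking the union: the 2 present regions are separate (no shared area or edge), so areas and boundary lengths simply add and each stays a separate island — 2 connected regions; (rotated 15° about Z; rotation is an isometry so areas/perimeters/island counts are preserved). The result has 2 disconnected regions.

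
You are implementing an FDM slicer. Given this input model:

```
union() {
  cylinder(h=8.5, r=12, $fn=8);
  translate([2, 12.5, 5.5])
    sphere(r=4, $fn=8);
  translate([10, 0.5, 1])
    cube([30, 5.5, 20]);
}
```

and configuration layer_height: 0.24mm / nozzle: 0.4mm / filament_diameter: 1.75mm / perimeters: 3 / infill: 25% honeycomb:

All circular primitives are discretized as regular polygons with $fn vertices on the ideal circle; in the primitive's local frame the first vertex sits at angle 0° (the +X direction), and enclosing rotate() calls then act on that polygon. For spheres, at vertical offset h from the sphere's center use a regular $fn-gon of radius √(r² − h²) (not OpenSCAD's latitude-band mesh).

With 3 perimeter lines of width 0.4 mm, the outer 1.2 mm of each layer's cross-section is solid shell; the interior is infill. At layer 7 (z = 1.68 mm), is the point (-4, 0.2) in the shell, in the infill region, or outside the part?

At z = 1.68 mm: the r=12 cylinder contributes a regular 8-gon of circumradius 12; the sphere at (2, 12.5): section is a regular 8-gon, circumradius = √(r²−h²) = √(4²−3.82²) = 1.186; the cube at (10, 0.5) is present — its section is the full 30×5.5 rectangle; Merging all regions: the regions partially overlap (shared area 3.88 mm²), so overlapping operands fuse into one piece — 2 connected regions. Overall, the cross-section has 2 separate islands. The nearest boundary edge runs (-12.00, 0.00)→(-8.49, 8.49); distance from the point to it = 7.31 mm. (Shell/infill is judged within the island containing the point — the largest one.) The point is inside the cross-section and 7.31 mm from the nearest boundary — more than the 1.2 mm shell width (3 × 0.4), so it's in the infill interior.

infill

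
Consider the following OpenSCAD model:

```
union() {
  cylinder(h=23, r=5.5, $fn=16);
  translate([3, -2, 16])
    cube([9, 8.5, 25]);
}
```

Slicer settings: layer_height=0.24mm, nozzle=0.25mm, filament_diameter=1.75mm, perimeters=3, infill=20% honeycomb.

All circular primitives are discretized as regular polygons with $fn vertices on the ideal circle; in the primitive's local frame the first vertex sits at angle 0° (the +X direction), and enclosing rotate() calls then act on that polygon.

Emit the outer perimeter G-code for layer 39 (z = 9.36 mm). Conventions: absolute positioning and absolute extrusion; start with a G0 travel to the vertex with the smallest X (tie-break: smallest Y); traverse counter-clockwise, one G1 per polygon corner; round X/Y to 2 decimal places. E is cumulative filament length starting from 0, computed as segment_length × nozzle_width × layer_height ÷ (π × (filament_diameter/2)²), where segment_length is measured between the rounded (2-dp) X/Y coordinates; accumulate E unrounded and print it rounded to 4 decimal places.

At z = 9.36 mm: the r=5.5 cylinder contributes a regular 16-gon of circumradius 5.5; the cube at (3, -2) is absent (z outside [16, 41]); Combining (union): only the r=5.5 cylinder is present, so the union is just that shape — 1 connected region. The outline is a single polygon with 16 vertices. Extrusion per mm of travel: 0.25 × 0.24 / (π × 0.875²) = 0.024945. Accumulating E over each segment gives final E = 0.8563.

G0 X-5.50 Y0.00 Z9.36
G1 X-5.08 Y-2.10 E0.0534
G1 X-3.89 Y-3.89 E0.1070
G1 X-2.10 Y-5.08 E0.1607
G1 X0.00 Y-5.50 E0.2141
G1 X2.10 Y-5.08 E0.2675
G1 X3.89 Y-3.89 E0.3211
G1 X5.08 Y-2.10 E0.3747
G1 X5.50 Y0.00 E0.4282
G1 X5.08 Y2.10 E0.4816
G1 X3.89 Y3.89 E0.5352
G1 X2.10 Y5.08 E0.5888
G1 X0.00 Y5.50 E0.6422
G1 X-2.10 Y5.08 E0.6957
G1 X-3.89 Y3.89 E0.7493
G1 X-5.08 Y2.10 E0.8029
G1 X-5.50 Y0.00 E0.8563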